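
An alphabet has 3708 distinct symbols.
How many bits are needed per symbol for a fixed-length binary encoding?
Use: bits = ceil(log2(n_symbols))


log2(3708) = 11.8564
Bracket: 2^11 = 2048 < 3708 <= 2^12 = 4096
So ceil(log2(3708)) = 12

bits = ceil(log2(3708)) = ceil(11.8564) = 12 bits


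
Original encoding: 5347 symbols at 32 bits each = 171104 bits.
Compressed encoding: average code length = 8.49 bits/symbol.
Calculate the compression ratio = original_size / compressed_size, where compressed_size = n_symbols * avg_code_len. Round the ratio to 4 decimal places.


original_size = n_symbols * orig_bits = 5347 * 32 = 171104 bits
compressed_size = n_symbols * avg_code_len = 5347 * 8.49 = 45396.03 bits
ratio = original_size / compressed_size = 171104 / 45396.03 = 3.7691

Compression ratio = 3.7691


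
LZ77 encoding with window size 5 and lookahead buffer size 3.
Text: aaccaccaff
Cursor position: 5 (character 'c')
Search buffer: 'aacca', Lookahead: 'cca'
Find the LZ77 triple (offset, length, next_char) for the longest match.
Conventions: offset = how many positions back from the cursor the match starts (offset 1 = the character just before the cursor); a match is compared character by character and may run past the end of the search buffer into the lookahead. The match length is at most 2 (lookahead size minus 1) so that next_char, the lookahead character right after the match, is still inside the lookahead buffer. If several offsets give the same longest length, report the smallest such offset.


Try each offset into the search buffer:
  offset=1 (pos 4, char 'a'): match length 0
  offset=2 (pos 3, char 'c'): match length 1
  offset=3 (pos 2, char 'c'): match length 2
  offset=4 (pos 1, char 'a'): match length 0
  offset=5 (pos 0, char 'a'): match length 0
Longest match has length 2 at offset 3.
next_char = character at position 5 + 2 = 7 -> 'a'

Best match: offset=3, length=2 (matching 'cc' starting at position 2)
LZ77 triple: (3, 2, 'a')


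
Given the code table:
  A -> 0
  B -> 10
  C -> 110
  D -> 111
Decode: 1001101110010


Decoding:
10 -> B
0 -> A
110 -> C
111 -> D
0 -> A
0 -> A
10 -> B


Result: BACDAAB


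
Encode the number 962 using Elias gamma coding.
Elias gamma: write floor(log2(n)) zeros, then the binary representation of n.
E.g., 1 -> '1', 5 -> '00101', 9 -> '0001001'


num_bits = floor(log2(962)) + 1 = 10
leading_zeros = num_bits - 1 = 9
binary(962) = 1111000010

Elias gamma(962) = '000000000' + '1111000010' = 0000000001111000010 (19 bits)


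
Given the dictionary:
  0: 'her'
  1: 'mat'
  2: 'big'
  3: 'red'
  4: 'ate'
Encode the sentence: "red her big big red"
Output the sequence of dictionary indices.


Look up each word in the dictionary:
  'red' -> 3
  'her' -> 0
  'big' -> 2
  'big' -> 2
  'red' -> 3

Encoded: [3, 0, 2, 2, 3]


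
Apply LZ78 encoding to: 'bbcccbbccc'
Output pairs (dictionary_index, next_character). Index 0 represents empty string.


LZ78 encoding steps:
Dictionary: {0: ''}
Step 1: w='' (idx 0), next='b' -> output (0, 'b'), add 'b' as idx 1
Step 2: w='b' (idx 1), next='c' -> output (1, 'c'), add 'bc' as idx 2
Step 3: w='' (idx 0), next='c' -> output (0, 'c'), add 'c' as idx 3
Step 4: w='c' (idx 3), next='b' -> output (3, 'b'), add 'cb' as idx 4
Step 5: w='bc' (idx 2), next='c' -> output (2, 'c'), add 'bcc' as idx 5
Step 6: w='c' (idx 3), end of input -> output (3, '')


Encoded: [(0, 'b'), (1, 'c'), (0, 'c'), (3, 'b'), (2, 'c'), (3, '')]


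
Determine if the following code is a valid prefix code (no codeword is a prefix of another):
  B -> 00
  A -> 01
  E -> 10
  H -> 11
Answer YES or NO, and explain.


Checking each pair (does one codeword prefix another?):
  B='00' vs A='01': no prefix
  B='00' vs E='10': no prefix
  B='00' vs H='11': no prefix
  A='01' vs B='00': no prefix
  A='01' vs E='10': no prefix
  A='01' vs H='11': no prefix
  E='10' vs B='00': no prefix
  E='10' vs A='01': no prefix
  E='10' vs H='11': no prefix
  H='11' vs B='00': no prefix
  H='11' vs A='01': no prefix
  H='11' vs E='10': no prefix
No violation found over all pairs.

YES -- this is a valid prefix code. No codeword is a prefix of any other codeword.


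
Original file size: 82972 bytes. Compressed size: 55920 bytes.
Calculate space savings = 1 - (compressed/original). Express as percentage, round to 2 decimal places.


ratio = compressed/original = 55920/82972 = 0.673962
savings = 1 - ratio = 1 - 0.673962 = 0.326038
as a percentage: 0.326038 * 100 = 32.6%

Space savings = 1 - 55920/82972 = 32.6%


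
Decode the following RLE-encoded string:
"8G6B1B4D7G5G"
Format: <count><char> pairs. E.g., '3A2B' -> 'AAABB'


Expanding each <count><char> pair:
  8G -> 'GGGGGGGG'
  6B -> 'BBBBBB'
  1B -> 'B'
  4D -> 'DDDD'
  7G -> 'GGGGGGG'
  5G -> 'GGGGG'

Decoded = GGGGGGGGBBBBBBBDDDDGGGGGGGGGGGG


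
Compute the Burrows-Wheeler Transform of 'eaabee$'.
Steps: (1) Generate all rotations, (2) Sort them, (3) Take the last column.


Rotations (sorted):
  0: $eaabee -> last char: e
  1: aabee$e -> last char: e
  2: abee$ea -> last char: a
  3: bee$eaa -> last char: a
  4: e$eaabe -> last char: e
  5: eaabee$ -> last char: $
  6: ee$eaab -> last char: b


BWT = eeaae$b


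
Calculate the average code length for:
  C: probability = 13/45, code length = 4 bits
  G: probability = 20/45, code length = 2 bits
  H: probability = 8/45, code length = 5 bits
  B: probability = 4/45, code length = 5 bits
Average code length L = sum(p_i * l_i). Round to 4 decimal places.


Weighted contributions p_i * l_i:
  C: (13/45) * 4 = 52/45
  G: (20/45) * 2 = 40/45
  H: (8/45) * 5 = 40/45
  B: (4/45) * 5 = 20/45
Sum = (52 + 40 + 40 + 20)/45 = 152/45

L = 152/45 = 3.3778 bits/symbol


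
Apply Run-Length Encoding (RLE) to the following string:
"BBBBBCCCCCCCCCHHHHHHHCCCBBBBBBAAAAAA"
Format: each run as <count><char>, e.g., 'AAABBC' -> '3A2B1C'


Scanning runs left to right:
  i=0: run of 'B' x 5 -> '5B'
  i=5: run of 'C' x 9 -> '9C'
  i=14: run of 'H' x 7 -> '7H'
  i=21: run of 'C' x 3 -> '3C'
  i=24: run of 'B' x 6 -> '6B'
  i=30: run of 'A' x 6 -> '6A'

RLE = 5B9C7H3C6B6A


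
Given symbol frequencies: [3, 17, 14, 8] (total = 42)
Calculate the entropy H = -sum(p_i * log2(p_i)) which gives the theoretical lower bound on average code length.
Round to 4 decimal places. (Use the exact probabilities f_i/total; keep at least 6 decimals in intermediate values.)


Per-symbol terms -p_i * log2(p_i) with p_i = f_i/42:
  p = 3/42 = 0.071429: log2(p) = -3.807355, -p*log2(p) = 0.271954
  p = 17/42 = 0.404762: log2(p) = -1.304855, -p*log2(p) = 0.528155
  p = 14/42 = 0.333333: log2(p) = -1.584963, -p*log2(p) = 0.528321
  p = 8/42 = 0.190476: log2(p) = -2.392317, -p*log2(p) = 0.455680
H = 0.271954 + 0.528155 + 0.528321 + 0.455680 = 1.784110

H = 1.7841 bits/symbol


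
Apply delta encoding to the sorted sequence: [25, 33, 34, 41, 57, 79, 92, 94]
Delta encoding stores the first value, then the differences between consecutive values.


First value: 25
Deltas:
  33 - 25 = 8
  34 - 33 = 1
  41 - 34 = 7
  57 - 41 = 16
  79 - 57 = 22
  92 - 79 = 13
  94 - 92 = 2


Delta encoded: [25, 8, 1, 7, 16, 22, 13, 2]


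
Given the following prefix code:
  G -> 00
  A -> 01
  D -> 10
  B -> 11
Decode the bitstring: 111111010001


Decoding step by step:
Bits 11 -> B
Bits 11 -> B
Bits 11 -> B
Bits 01 -> A
Bits 00 -> G
Bits 01 -> A


Decoded message: BBBAGA


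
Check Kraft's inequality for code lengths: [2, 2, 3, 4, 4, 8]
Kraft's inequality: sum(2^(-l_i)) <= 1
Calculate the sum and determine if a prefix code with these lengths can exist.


Sum = 2^(-2) + 2^(-2) + 2^(-3) + 2^(-4) + 2^(-4) + 2^(-8)
    = 0.25 + 0.25 + 0.125 + 0.0625 + 0.0625 + 0.00390625
    = 193/256 = 0.75390625
Since 0.75390625 <= 1, Kraft's inequality IS satisfied.
A prefix code with these lengths CAN exist.

Kraft sum = 0.75390625. Satisfied.


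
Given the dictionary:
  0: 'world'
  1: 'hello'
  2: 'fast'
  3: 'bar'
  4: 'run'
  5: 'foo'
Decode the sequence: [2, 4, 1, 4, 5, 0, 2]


Look up each index in the dictionary:
  2 -> 'fast'
  4 -> 'run'
  1 -> 'hello'
  4 -> 'run'
  5 -> 'foo'
  0 -> 'world'
  2 -> 'fast'

Decoded: "fast run hello run foo world fast"


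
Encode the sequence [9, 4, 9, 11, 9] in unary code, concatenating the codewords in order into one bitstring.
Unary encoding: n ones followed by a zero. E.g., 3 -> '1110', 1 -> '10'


Encode each number as n ones followed by a terminating 0:
  9 -> 1111111110 (10 bits)
  4 -> 11110 (5 bits)
  9 -> 1111111110 (10 bits)
  11 -> 111111111110 (12 bits)
  9 -> 1111111110 (10 bits)
Total length = 10 + 5 + 10 + 12 + 10 = 47 bits.

Unary([9, 4, 9, 11, 9]) = 11111111101111011111111101111111111101111111110 (47 bits)


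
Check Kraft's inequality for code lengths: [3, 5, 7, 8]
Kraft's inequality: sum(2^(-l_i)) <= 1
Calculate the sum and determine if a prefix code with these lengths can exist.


Sum = 2^(-3) + 2^(-5) + 2^(-7) + 2^(-8)
    = 0.125 + 0.03125 + 0.0078125 + 0.00390625
    = 43/256 = 0.16796875
Since 0.16796875 <= 1, Kraft's inequality IS satisfied.
A prefix code with these lengths CAN exist.

Kraft sum = 0.16796875. Satisfied.


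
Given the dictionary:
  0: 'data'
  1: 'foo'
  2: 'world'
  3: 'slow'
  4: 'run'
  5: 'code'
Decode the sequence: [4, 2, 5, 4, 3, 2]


Look up each index in the dictionary:
  4 -> 'run'
  2 -> 'world'
  5 -> 'code'
  4 -> 'run'
  3 -> 'slow'
  2 -> 'world'

Decoded: "run world code run slow world"


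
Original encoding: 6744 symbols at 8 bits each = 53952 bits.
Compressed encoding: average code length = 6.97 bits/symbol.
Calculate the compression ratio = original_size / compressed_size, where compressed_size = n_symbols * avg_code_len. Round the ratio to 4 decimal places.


original_size = n_symbols * orig_bits = 6744 * 8 = 53952 bits
compressed_size = n_symbols * avg_code_len = 6744 * 6.97 = 47005.68 bits
ratio = original_size / compressed_size = 53952 / 47005.68 = 1.1478

Compression ratio = 1.1478


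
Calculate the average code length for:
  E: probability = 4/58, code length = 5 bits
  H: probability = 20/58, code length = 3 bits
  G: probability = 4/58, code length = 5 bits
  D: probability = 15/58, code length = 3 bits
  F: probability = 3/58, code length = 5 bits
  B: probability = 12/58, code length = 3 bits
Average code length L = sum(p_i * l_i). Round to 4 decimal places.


Weighted contributions p_i * l_i:
  E: (4/58) * 5 = 20/58
  H: (20/58) * 3 = 60/58
  G: (4/58) * 5 = 20/58
  D: (15/58) * 3 = 45/58
  F: (3/58) * 5 = 15/58
  B: (12/58) * 3 = 36/58
Sum = (20 + 60 + 20 + 45 + 15 + 36)/58 = 196/58

L = 196/58 = 3.3793 bits/symbol


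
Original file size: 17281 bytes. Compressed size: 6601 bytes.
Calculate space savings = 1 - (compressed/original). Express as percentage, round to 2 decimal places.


ratio = compressed/original = 6601/17281 = 0.38198
savings = 1 - ratio = 1 - 0.38198 = 0.61802
as a percentage: 0.61802 * 100 = 61.8%

Space savings = 1 - 6601/17281 = 61.8%


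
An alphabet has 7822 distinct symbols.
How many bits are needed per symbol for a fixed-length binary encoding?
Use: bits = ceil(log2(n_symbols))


log2(7822) = 12.9333
Bracket: 2^12 = 4096 < 7822 <= 2^13 = 8192
So ceil(log2(7822)) = 13

bits = ceil(log2(7822)) = ceil(12.9333) = 13 bits


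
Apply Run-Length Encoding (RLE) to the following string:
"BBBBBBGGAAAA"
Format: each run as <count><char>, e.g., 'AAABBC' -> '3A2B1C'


Scanning runs left to right:
  i=0: run of 'B' x 6 -> '6B'
  i=6: run of 'G' x 2 -> '2G'
  i=8: run of 'A' x 4 -> '4A'

RLE = 6B2G4A


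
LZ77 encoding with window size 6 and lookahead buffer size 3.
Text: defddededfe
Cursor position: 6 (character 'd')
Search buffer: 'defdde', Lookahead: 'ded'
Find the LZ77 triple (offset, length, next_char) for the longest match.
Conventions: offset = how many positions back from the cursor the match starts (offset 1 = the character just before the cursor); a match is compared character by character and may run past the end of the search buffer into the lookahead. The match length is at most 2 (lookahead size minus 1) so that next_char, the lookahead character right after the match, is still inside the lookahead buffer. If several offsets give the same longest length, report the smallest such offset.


Try each offset into the search buffer:
  offset=1 (pos 5, char 'e'): match length 0
  offset=2 (pos 4, char 'd'): match length 2
  offset=3 (pos 3, char 'd'): match length 1
  offset=4 (pos 2, char 'f'): match length 0
  offset=5 (pos 1, char 'e'): match length 0
  offset=6 (pos 0, char 'd'): match length 2
Longest match has length 2, found at offsets 2, 6; take the smallest, offset 2.
next_char = character at position 6 + 2 = 8 -> 'd'

Best match: offset=2, length=2 (matching 'de' starting at position 4)
LZ77 triple: (2, 2, 'd')


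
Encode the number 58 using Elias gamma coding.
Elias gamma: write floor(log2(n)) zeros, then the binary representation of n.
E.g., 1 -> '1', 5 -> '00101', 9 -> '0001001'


num_bits = floor(log2(58)) + 1 = 6
leading_zeros = num_bits - 1 = 5
binary(58) = 111010

Elias gamma(58) = '00000' + '111010' = 00000111010 (11 bits)


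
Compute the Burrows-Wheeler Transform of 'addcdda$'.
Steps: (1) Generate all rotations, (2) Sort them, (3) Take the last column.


Rotations (sorted):
  0: $addcdda -> last char: a
  1: a$addcdd -> last char: d
  2: addcdda$ -> last char: $
  3: cdda$add -> last char: d
  4: da$addcd -> last char: d
  5: dcdda$ad -> last char: d
  6: dda$addc -> last char: c
  7: ddcdda$a -> last char: a


BWT = ad$dddca


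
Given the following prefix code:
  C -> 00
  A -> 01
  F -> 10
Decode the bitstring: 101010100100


Decoding step by step:
Bits 10 -> F
Bits 10 -> F
Bits 10 -> F
Bits 10 -> F
Bits 01 -> A
Bits 00 -> C


Decoded message: FFFFAC


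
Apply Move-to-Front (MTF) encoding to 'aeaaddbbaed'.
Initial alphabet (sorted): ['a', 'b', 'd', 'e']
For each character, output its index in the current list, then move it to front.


MTF encoding:
'a': index 0 in ['a', 'b', 'd', 'e'] -> ['a', 'b', 'd', 'e']
'e': index 3 in ['a', 'b', 'd', 'e'] -> ['e', 'a', 'b', 'd']
'a': index 1 in ['e', 'a', 'b', 'd'] -> ['a', 'e', 'b', 'd']
'a': index 0 in ['a', 'e', 'b', 'd'] -> ['a', 'e', 'b', 'd']
'd': index 3 in ['a', 'e', 'b', 'd'] -> ['d', 'a', 'e', 'b']
'd': index 0 in ['d', 'a', 'e', 'b'] -> ['d', 'a', 'e', 'b']
'b': index 3 in ['d', 'a', 'e', 'b'] -> ['b', 'd', 'a', 'e']
'b': index 0 in ['b', 'd', 'a', 'e'] -> ['b', 'd', 'a', 'e']
'a': index 2 in ['b', 'd', 'a', 'e'] -> ['a', 'b', 'd', 'e']
'e': index 3 in ['a', 'b', 'd', 'e'] -> ['e', 'a', 'b', 'd']
'd': index 3 in ['e', 'a', 'b', 'd'] -> ['d', 'e', 'a', 'b']


Output: [0, 3, 1, 0, 3, 0, 3, 0, 2, 3, 3]


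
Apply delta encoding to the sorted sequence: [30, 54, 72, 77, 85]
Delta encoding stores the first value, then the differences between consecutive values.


First value: 30
Deltas:
  54 - 30 = 24
  72 - 54 = 18
  77 - 72 = 5
  85 - 77 = 8


Delta encoded: [30, 24, 18, 5, 8]


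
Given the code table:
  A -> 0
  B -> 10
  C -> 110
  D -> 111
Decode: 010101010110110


Decoding:
0 -> A
10 -> B
10 -> B
10 -> B
10 -> B
110 -> C
110 -> C


Result: ABBBBCC


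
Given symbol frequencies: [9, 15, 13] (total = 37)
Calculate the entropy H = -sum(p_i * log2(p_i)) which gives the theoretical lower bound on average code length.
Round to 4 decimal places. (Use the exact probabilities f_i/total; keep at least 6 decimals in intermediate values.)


Per-symbol terms -p_i * log2(p_i) with p_i = f_i/37:
  p = 9/37 = 0.243243: log2(p) = -2.039528, -p*log2(p) = 0.496101
  p = 15/37 = 0.405405: log2(p) = -1.302563, -p*log2(p) = 0.528066
  p = 13/37 = 0.351351: log2(p) = -1.509014, -p*log2(p) = 0.530194
H = 0.496101 + 0.528066 + 0.530194 = 1.554361

H = 1.5544 bits/symbol


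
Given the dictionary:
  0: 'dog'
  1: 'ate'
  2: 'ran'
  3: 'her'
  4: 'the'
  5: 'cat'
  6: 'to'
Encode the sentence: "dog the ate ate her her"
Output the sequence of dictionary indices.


Look up each word in the dictionary:
  'dog' -> 0
  'the' -> 4
  'ate' -> 1
  'ate' -> 1
  'her' -> 3
  'her' -> 3

Encoded: [0, 4, 1, 1, 3, 3]


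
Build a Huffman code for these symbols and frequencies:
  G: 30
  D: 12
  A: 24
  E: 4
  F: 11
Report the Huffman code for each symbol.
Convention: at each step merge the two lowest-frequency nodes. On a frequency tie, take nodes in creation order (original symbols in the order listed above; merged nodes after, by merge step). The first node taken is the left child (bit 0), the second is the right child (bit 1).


Huffman tree construction:
Step 1: Merge E(4) + F(11) = 15
Step 2: Merge D(12) + (E+F)(15) = 27
Step 3: Merge A(24) + (D+(E+F))(27) = 51
Step 4: Merge G(30) + (A+(D+(E+F)))(51) = 81
Read each symbol's code off the tree from the root (left child = 0, right child = 1).

Codes:
  G: 0 (length 1)
  D: 110 (length 3)
  A: 10 (length 2)
  E: 1110 (length 4)
  F: 1111 (length 4)
Average code length: 174/81 = 2.1481 bits/symbol


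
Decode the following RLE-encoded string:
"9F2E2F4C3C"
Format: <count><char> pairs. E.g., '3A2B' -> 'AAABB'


Expanding each <count><char> pair:
  9F -> 'FFFFFFFFF'
  2E -> 'EE'
  2F -> 'FF'
  4C -> 'CCCC'
  3C -> 'CCC'

Decoded = FFFFFFFFFEEFFCCCCCCC


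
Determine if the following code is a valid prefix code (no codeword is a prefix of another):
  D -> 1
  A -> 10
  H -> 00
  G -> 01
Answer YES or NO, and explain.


Checking each pair (does one codeword prefix another?):
  D='1' vs A='10': prefix -- VIOLATION

NO -- this is NOT a valid prefix code. D (1) is a prefix of A (10).


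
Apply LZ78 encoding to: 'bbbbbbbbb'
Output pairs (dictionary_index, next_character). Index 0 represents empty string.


LZ78 encoding steps:
Dictionary: {0: ''}
Step 1: w='' (idx 0), next='b' -> output (0, 'b'), add 'b' as idx 1
Step 2: w='b' (idx 1), next='b' -> output (1, 'b'), add 'bb' as idx 2
Step 3: w='bb' (idx 2), next='b' -> output (2, 'b'), add 'bbb' as idx 3
Step 4: w='bbb' (idx 3), end of input -> output (3, '')


Encoded: [(0, 'b'), (1, 'b'), (2, 'b'), (3, '')]


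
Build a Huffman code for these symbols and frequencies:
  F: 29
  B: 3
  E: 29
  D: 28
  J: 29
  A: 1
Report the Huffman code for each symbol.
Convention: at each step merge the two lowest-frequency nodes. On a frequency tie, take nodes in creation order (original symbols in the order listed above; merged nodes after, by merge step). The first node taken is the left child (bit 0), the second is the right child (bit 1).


Huffman tree construction:
Step 1: Merge A(1) + B(3) = 4
Step 2: Merge (A+B)(4) + D(28) = 32
Step 3: Merge F(29) + E(29) = 58
Step 4: Merge J(29) + ((A+B)+D)(32) = 61
Step 5: Merge (F+E)(58) + (J+((A+B)+D))(61) = 119
Read each symbol's code off the tree from the root (left child = 0, right child = 1).

Codes:
  F: 00 (length 2)
  B: 1101 (length 4)
  E: 01 (length 2)
  D: 111 (length 3)
  J: 10 (length 2)
  A: 1100 (length 4)
Average code length: 274/119 = 2.3025 bits/symbol


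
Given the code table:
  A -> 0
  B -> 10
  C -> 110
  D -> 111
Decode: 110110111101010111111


Decoding:
110 -> C
110 -> C
111 -> D
10 -> B
10 -> B
10 -> B
111 -> D
111 -> D


Result: CCDBBBDD


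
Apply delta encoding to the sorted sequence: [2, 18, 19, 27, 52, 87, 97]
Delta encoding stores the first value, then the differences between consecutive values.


First value: 2
Deltas:
  18 - 2 = 16
  19 - 18 = 1
  27 - 19 = 8
  52 - 27 = 25
  87 - 52 = 35
  97 - 87 = 10


Delta encoded: [2, 16, 1, 8, 25, 35, 10]


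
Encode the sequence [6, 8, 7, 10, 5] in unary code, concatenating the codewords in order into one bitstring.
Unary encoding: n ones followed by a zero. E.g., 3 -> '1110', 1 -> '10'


Encode each number as n ones followed by a terminating 0:
  6 -> 1111110 (7 bits)
  8 -> 111111110 (9 bits)
  7 -> 11111110 (8 bits)
  10 -> 11111111110 (11 bits)
  5 -> 111110 (6 bits)
Total length = 7 + 9 + 8 + 11 + 6 = 41 bits.

Unary([6, 8, 7, 10, 5]) = 11111101111111101111111011111111110111110 (41 bits)


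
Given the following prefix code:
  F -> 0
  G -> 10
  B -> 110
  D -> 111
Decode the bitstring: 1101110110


Decoding step by step:
Bits 110 -> B
Bits 111 -> D
Bits 0 -> F
Bits 110 -> B


Decoded message: BDFB


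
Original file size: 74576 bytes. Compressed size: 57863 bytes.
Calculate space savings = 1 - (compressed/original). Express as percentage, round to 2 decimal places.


ratio = compressed/original = 57863/74576 = 0.775893
savings = 1 - ratio = 1 - 0.775893 = 0.224107
as a percentage: 0.224107 * 100 = 22.41%

Space savings = 1 - 57863/74576 = 22.41%


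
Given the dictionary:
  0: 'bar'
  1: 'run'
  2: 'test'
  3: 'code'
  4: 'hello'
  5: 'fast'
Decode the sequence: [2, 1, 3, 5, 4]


Look up each index in the dictionary:
  2 -> 'test'
  1 -> 'run'
  3 -> 'code'
  5 -> 'fast'
  4 -> 'hello'

Decoded: "test run code fast hello"


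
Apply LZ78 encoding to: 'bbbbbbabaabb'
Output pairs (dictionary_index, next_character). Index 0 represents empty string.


LZ78 encoding steps:
Dictionary: {0: ''}
Step 1: w='' (idx 0), next='b' -> output (0, 'b'), add 'b' as idx 1
Step 2: w='b' (idx 1), next='b' -> output (1, 'b'), add 'bb' as idx 2
Step 3: w='bb' (idx 2), next='b' -> output (2, 'b'), add 'bbb' as idx 3
Step 4: w='' (idx 0), next='a' -> output (0, 'a'), add 'a' as idx 4
Step 5: w='b' (idx 1), next='a' -> output (1, 'a'), add 'ba' as idx 5
Step 6: w='a' (idx 4), next='b' -> output (4, 'b'), add 'ab' as idx 6
Step 7: w='b' (idx 1), end of input -> output (1, '')


Encoded: [(0, 'b'), (1, 'b'), (2, 'b'), (0, 'a'), (1, 'a'), (4, 'b'), (1, '')]


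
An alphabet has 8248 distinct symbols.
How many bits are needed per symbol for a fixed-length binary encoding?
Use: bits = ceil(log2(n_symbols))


log2(8248) = 13.0098
Bracket: 2^13 = 8192 < 8248 <= 2^14 = 16384
So ceil(log2(8248)) = 14

bits = ceil(log2(8248)) = ceil(13.0098) = 14 bits


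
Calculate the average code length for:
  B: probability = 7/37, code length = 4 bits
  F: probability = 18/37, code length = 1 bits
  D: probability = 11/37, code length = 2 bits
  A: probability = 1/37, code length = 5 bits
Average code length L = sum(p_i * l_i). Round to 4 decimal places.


Weighted contributions p_i * l_i:
  B: (7/37) * 4 = 28/37
  F: (18/37) * 1 = 18/37
  D: (11/37) * 2 = 22/37
  A: (1/37) * 5 = 5/37
Sum = (28 + 18 + 22 + 5)/37 = 73/37

L = 73/37 = 1.9730 bits/symbol


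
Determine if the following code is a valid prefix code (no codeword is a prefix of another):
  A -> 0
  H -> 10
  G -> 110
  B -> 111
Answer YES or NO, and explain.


Checking each pair (does one codeword prefix another?):
  A='0' vs H='10': no prefix
  A='0' vs G='110': no prefix
  A='0' vs B='111': no prefix
  H='10' vs A='0': no prefix
  H='10' vs G='110': no prefix
  H='10' vs B='111': no prefix
  G='110' vs A='0': no prefix
  G='110' vs H='10': no prefix
  G='110' vs B='111': no prefix
  B='111' vs A='0': no prefix
  B='111' vs H='10': no prefix
  B='111' vs G='110': no prefix
No violation found over all pairs.

YES -- this is a valid prefix code. No codeword is a prefix of any other codeword.


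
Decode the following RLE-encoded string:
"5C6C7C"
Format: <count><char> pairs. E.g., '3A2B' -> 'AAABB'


Expanding each <count><char> pair:
  5C -> 'CCCCC'
  6C -> 'CCCCCC'
  7C -> 'CCCCCCC'

Decoded = CCCCCCCCCCCCCCCCCC


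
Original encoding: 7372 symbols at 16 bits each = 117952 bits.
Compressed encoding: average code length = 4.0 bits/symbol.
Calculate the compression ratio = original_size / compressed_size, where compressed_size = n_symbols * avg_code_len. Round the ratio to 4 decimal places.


original_size = n_symbols * orig_bits = 7372 * 16 = 117952 bits
compressed_size = n_symbols * avg_code_len = 7372 * 4.0 = 29488.0 bits
ratio = original_size / compressed_size = 117952 / 29488.0 = 4.0

Compression ratio = 4.0


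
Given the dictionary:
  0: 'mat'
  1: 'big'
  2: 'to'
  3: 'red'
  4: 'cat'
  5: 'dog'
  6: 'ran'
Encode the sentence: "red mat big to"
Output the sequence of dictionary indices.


Look up each word in the dictionary:
  'red' -> 3
  'mat' -> 0
  'big' -> 1
  'to' -> 2

Encoded: [3, 0, 1, 2]


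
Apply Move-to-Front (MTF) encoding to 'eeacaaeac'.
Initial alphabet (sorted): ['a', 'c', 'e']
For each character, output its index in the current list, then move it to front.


MTF encoding:
'e': index 2 in ['a', 'c', 'e'] -> ['e', 'a', 'c']
'e': index 0 in ['e', 'a', 'c'] -> ['e', 'a', 'c']
'a': index 1 in ['e', 'a', 'c'] -> ['a', 'e', 'c']
'c': index 2 in ['a', 'e', 'c'] -> ['c', 'a', 'e']
'a': index 1 in ['c', 'a', 'e'] -> ['a', 'c', 'e']
'a': index 0 in ['a', 'c', 'e'] -> ['a', 'c', 'e']
'e': index 2 in ['a', 'c', 'e'] -> ['e', 'a', 'c']
'a': index 1 in ['e', 'a', 'c'] -> ['a', 'e', 'c']
'c': index 2 in ['a', 'e', 'c'] -> ['c', 'a', 'e']


Output: [2, 0, 1, 2, 1, 0, 2, 1, 2]


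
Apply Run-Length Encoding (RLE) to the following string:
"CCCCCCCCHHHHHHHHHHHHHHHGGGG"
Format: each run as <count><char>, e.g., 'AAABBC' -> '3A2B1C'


Scanning runs left to right:
  i=0: run of 'C' x 8 -> '8C'
  i=8: run of 'H' x 15 -> '15H'
  i=23: run of 'G' x 4 -> '4G'

RLE = 8C15H4G


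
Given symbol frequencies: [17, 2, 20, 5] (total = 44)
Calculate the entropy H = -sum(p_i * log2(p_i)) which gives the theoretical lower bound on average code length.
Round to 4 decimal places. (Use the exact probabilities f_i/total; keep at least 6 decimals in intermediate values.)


Per-symbol terms -p_i * log2(p_i) with p_i = f_i/44:
  p = 17/44 = 0.386364: log2(p) = -1.371969, -p*log2(p) = 0.530079
  p = 2/44 = 0.045455: log2(p) = -4.459432, -p*log2(p) = 0.202701
  p = 20/44 = 0.454545: log2(p) = -1.137504, -p*log2(p) = 0.517047
  p = 5/44 = 0.113636: log2(p) = -3.137504, -p*log2(p) = 0.356534
H = 0.530079 + 0.202701 + 0.517047 + 0.356534 = 1.606361

H = 1.6064 bits/symbol


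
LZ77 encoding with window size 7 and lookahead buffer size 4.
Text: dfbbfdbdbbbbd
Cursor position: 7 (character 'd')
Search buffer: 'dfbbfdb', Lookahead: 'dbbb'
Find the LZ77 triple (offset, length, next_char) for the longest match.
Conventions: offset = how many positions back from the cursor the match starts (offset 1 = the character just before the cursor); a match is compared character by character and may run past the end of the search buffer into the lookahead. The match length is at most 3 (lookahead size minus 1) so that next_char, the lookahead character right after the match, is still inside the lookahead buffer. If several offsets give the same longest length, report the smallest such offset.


Try each offset into the search buffer:
  offset=1 (pos 6, char 'b'): match length 0
  offset=2 (pos 5, char 'd'): match length 2
  offset=3 (pos 4, char 'f'): match length 0
  offset=4 (pos 3, char 'b'): match length 0
  offset=5 (pos 2, char 'b'): match length 0
  offset=6 (pos 1, char 'f'): match length 0
  offset=7 (pos 0, char 'd'): match length 1
Longest match has length 2 at offset 2.
next_char = character at position 7 + 2 = 9 -> 'b'

Best match: offset=2, length=2 (matching 'db' starting at position 5)
LZ77 triple: (2, 2, 'b')


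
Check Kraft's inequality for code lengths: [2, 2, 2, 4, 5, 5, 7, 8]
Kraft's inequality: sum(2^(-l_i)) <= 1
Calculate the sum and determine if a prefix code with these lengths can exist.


Sum = 2^(-2) + 2^(-2) + 2^(-2) + 2^(-4) + 2^(-5) + 2^(-5) + 2^(-7) + 2^(-8)
    = 0.25 + 0.25 + 0.25 + 0.0625 + 0.03125 + 0.03125 + 0.0078125 + 0.00390625
    = 227/256 = 0.88671875
Since 0.88671875 <= 1, Kraft's inequality IS satisfied.
A prefix code with these lengths CAN exist.

Kraft sum = 0.88671875. Satisfied.


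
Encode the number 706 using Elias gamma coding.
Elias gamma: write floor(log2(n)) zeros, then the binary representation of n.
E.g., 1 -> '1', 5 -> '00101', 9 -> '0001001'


num_bits = floor(log2(706)) + 1 = 10
leading_zeros = num_bits - 1 = 9
binary(706) = 1011000010

Elias gamma(706) = '000000000' + '1011000010' = 0000000001011000010 (19 bits)


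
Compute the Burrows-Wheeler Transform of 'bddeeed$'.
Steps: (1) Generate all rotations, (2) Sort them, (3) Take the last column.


Rotations (sorted):
  0: $bddeeed -> last char: d
  1: bddeeed$ -> last char: $
  2: d$bddeee -> last char: e
  3: ddeeed$b -> last char: b
  4: deeed$bd -> last char: d
  5: ed$bddee -> last char: e
  6: eed$bdde -> last char: e
  7: eeed$bdd -> last char: d


BWT = d$ebdeed


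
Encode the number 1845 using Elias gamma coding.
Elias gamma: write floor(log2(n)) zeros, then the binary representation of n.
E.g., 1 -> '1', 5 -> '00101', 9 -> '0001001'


num_bits = floor(log2(1845)) + 1 = 11
leading_zeros = num_bits - 1 = 10
binary(1845) = 11100110101

Elias gamma(1845) = '0000000000' + '11100110101' = 000000000011100110101 (21 bits)


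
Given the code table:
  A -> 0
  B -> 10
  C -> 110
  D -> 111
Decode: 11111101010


Decoding:
111 -> D
111 -> D
0 -> A
10 -> B
10 -> B


Result: DDABB


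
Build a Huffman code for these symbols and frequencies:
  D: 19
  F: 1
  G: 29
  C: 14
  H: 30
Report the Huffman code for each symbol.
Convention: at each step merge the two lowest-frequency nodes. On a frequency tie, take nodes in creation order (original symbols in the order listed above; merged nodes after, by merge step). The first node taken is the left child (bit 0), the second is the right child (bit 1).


Huffman tree construction:
Step 1: Merge F(1) + C(14) = 15
Step 2: Merge (F+C)(15) + D(19) = 34
Step 3: Merge G(29) + H(30) = 59
Step 4: Merge ((F+C)+D)(34) + (G+H)(59) = 93
Read each symbol's code off the tree from the root (left child = 0, right child = 1).

Codes:
  D: 01 (length 2)
  F: 000 (length 3)
  G: 10 (length 2)
  C: 001 (length 3)
  H: 11 (length 2)
Average code length: 201/93 = 2.1613 bits/symbol


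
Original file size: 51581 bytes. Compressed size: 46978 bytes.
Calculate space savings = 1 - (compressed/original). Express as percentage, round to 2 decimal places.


ratio = compressed/original = 46978/51581 = 0.910762
savings = 1 - ratio = 1 - 0.910762 = 0.089238
as a percentage: 0.089238 * 100 = 8.92%

Space savings = 1 - 46978/51581 = 8.92%


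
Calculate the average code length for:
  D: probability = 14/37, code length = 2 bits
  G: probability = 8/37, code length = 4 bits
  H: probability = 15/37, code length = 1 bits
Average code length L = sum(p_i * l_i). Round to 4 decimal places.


Weighted contributions p_i * l_i:
  D: (14/37) * 2 = 28/37
  G: (8/37) * 4 = 32/37
  H: (15/37) * 1 = 15/37
Sum = (28 + 32 + 15)/37 = 75/37

L = 75/37 = 2.0270 bits/symbol


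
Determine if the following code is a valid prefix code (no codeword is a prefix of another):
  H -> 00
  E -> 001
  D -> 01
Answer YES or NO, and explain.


Checking each pair (does one codeword prefix another?):
  H='00' vs E='001': prefix -- VIOLATION

NO -- this is NOT a valid prefix code. H (00) is a prefix of E (001).


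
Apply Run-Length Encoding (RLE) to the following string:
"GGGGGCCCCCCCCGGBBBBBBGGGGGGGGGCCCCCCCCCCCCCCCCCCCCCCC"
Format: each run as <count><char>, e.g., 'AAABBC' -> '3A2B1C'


Scanning runs left to right:
  i=0: run of 'G' x 5 -> '5G'
  i=5: run of 'C' x 8 -> '8C'
  i=13: run of 'G' x 2 -> '2G'
  i=15: run of 'B' x 6 -> '6B'
  i=21: run of 'G' x 9 -> '9G'
  i=30: run of 'C' x 23 -> '23C'

RLE = 5G8C2G6B9G23C


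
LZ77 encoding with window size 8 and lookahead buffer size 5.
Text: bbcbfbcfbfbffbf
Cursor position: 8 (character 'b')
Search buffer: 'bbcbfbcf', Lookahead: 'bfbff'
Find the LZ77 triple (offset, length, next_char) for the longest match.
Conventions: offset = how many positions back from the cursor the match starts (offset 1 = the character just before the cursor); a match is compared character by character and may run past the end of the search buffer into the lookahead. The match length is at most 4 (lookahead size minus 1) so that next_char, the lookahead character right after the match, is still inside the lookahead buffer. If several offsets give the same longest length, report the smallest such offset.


Try each offset into the search buffer:
  offset=1 (pos 7, char 'f'): match length 0
  offset=2 (pos 6, char 'c'): match length 0
  offset=3 (pos 5, char 'b'): match length 1
  offset=4 (pos 4, char 'f'): match length 0
  offset=5 (pos 3, char 'b'): match length 3
  offset=6 (pos 2, char 'c'): match length 0
  offset=7 (pos 1, char 'b'): match length 1
  offset=8 (pos 0, char 'b'): match length 1
Longest match has length 3 at offset 5.
next_char = character at position 8 + 3 = 11 -> 'f'

Best match: offset=5, length=3 (matching 'bfb' starting at position 3)
LZ77 triple: (5, 3, 'f')


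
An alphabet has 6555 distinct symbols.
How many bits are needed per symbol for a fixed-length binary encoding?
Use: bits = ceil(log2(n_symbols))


log2(6555) = 12.6784
Bracket: 2^12 = 4096 < 6555 <= 2^13 = 8192
So ceil(log2(6555)) = 13

bits = ceil(log2(6555)) = ceil(12.6784) = 13 bits


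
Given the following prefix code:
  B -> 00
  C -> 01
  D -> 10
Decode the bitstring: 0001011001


Decoding step by step:
Bits 00 -> B
Bits 01 -> C
Bits 01 -> C
Bits 10 -> D
Bits 01 -> C


Decoded message: BCCDC


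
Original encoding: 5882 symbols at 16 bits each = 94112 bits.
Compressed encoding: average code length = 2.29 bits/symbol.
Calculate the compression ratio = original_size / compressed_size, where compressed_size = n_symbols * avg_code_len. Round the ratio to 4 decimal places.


original_size = n_symbols * orig_bits = 5882 * 16 = 94112 bits
compressed_size = n_symbols * avg_code_len = 5882 * 2.29 = 13469.78 bits
ratio = original_size / compressed_size = 94112 / 13469.78 = 6.9869

Compression ratio = 6.9869


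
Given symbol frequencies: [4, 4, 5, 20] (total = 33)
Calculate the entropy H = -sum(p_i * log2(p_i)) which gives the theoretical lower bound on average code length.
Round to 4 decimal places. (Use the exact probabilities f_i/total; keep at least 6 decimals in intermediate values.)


Per-symbol terms -p_i * log2(p_i) with p_i = f_i/33:
  p = 4/33 = 0.121212: log2(p) = -3.044394, -p*log2(p) = 0.369017
  p = 4/33 = 0.121212: log2(p) = -3.044394, -p*log2(p) = 0.369017
  p = 5/33 = 0.151515: log2(p) = -2.722466, -p*log2(p) = 0.412495
  p = 20/33 = 0.606061: log2(p) = -0.722466, -p*log2(p) = 0.437858
H = 0.369017 + 0.369017 + 0.412495 + 0.437858 = 1.588387

H = 1.5884 bits/symbol


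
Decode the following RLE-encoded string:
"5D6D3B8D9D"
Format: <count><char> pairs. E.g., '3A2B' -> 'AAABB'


Expanding each <count><char> pair:
  5D -> 'DDDDD'
  6D -> 'DDDDDD'
  3B -> 'BBB'
  8D -> 'DDDDDDDD'
  9D -> 'DDDDDDDDD'

Decoded = DDDDDDDDDDDBBBDDDDDDDDDDDDDDDDD


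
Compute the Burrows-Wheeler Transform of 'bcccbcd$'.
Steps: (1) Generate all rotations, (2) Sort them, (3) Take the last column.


Rotations (sorted):
  0: $bcccbcd -> last char: d
  1: bcccbcd$ -> last char: $
  2: bcd$bccc -> last char: c
  3: cbcd$bcc -> last char: c
  4: ccbcd$bc -> last char: c
  5: cccbcd$b -> last char: b
  6: cd$bcccb -> last char: b
  7: d$bcccbc -> last char: c


BWT = d$cccbbc


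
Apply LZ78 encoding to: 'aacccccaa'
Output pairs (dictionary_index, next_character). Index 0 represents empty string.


LZ78 encoding steps:
Dictionary: {0: ''}
Step 1: w='' (idx 0), next='a' -> output (0, 'a'), add 'a' as idx 1
Step 2: w='a' (idx 1), next='c' -> output (1, 'c'), add 'ac' as idx 2
Step 3: w='' (idx 0), next='c' -> output (0, 'c'), add 'c' as idx 3
Step 4: w='c' (idx 3), next='c' -> output (3, 'c'), add 'cc' as idx 4
Step 5: w='c' (idx 3), next='a' -> output (3, 'a'), add 'ca' as idx 5
Step 6: w='a' (idx 1), end of input -> output (1, '')


Encoded: [(0, 'a'), (1, 'c'), (0, 'c'), (3, 'c'), (3, 'a'), (1, '')]


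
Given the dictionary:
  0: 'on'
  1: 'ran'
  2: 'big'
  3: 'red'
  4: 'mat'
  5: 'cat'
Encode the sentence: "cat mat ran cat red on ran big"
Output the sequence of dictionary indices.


Look up each word in the dictionary:
  'cat' -> 5
  'mat' -> 4
  'ran' -> 1
  'cat' -> 5
  'red' -> 3
  'on' -> 0
  'ran' -> 1
  'big' -> 2

Encoded: [5, 4, 1, 5, 3, 0, 1, 2]


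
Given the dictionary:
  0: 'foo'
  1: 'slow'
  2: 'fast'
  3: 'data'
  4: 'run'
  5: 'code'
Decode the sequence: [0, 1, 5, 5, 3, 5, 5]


Look up each index in the dictionary:
  0 -> 'foo'
  1 -> 'slow'
  5 -> 'code'
  5 -> 'code'
  3 -> 'data'
  5 -> 'code'
  5 -> 'code'

Decoded: "foo slow code code data code code"


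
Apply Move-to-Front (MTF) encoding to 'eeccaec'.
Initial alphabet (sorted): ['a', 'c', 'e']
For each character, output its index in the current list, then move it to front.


MTF encoding:
'e': index 2 in ['a', 'c', 'e'] -> ['e', 'a', 'c']
'e': index 0 in ['e', 'a', 'c'] -> ['e', 'a', 'c']
'c': index 2 in ['e', 'a', 'c'] -> ['c', 'e', 'a']
'c': index 0 in ['c', 'e', 'a'] -> ['c', 'e', 'a']
'a': index 2 in ['c', 'e', 'a'] -> ['a', 'c', 'e']
'e': index 2 in ['a', 'c', 'e'] -> ['e', 'a', 'c']
'c': index 2 in ['e', 'a', 'c'] -> ['c', 'e', 'a']


Output: [2, 0, 2, 0, 2, 2, 2]


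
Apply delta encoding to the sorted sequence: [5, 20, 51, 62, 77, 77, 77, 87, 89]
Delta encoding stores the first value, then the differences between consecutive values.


First value: 5
Deltas:
  20 - 5 = 15
  51 - 20 = 31
  62 - 51 = 11
  77 - 62 = 15
  77 - 77 = 0
  77 - 77 = 0
  87 - 77 = 10
  89 - 87 = 2


Delta encoded: [5, 15, 31, 11, 15, 0, 0, 10, 2]


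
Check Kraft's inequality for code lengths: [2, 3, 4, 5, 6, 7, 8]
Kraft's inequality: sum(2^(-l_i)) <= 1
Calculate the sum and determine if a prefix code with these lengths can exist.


Sum = 2^(-2) + 2^(-3) + 2^(-4) + 2^(-5) + 2^(-6) + 2^(-7) + 2^(-8)
    = 0.25 + 0.125 + 0.0625 + 0.03125 + 0.015625 + 0.0078125 + 0.00390625
    = 127/256 = 0.49609375
Since 0.49609375 <= 1, Kraft's inequality IS satisfied.
A prefix code with these lengths CAN exist.

Kraft sum = 0.49609375. Satisfied.


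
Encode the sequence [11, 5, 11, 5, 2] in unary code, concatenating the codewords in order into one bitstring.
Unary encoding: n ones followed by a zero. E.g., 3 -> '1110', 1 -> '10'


Encode each number as n ones followed by a terminating 0:
  11 -> 111111111110 (12 bits)
  5 -> 111110 (6 bits)
  11 -> 111111111110 (12 bits)
  5 -> 111110 (6 bits)
  2 -> 110 (3 bits)
Total length = 12 + 6 + 12 + 6 + 3 = 39 bits.

Unary([11, 5, 11, 5, 2]) = 111111111110111110111111111110111110110 (39 bits)


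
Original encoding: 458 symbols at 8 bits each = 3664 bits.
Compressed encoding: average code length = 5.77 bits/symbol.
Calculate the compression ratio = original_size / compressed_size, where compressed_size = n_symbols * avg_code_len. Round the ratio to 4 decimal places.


original_size = n_symbols * orig_bits = 458 * 8 = 3664 bits
compressed_size = n_symbols * avg_code_len = 458 * 5.77 = 2642.66 bits
ratio = original_size / compressed_size = 3664 / 2642.66 = 1.3865

Compression ratio = 1.3865


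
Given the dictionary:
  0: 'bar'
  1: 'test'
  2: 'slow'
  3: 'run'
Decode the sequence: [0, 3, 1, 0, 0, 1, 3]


Look up each index in the dictionary:
  0 -> 'bar'
  3 -> 'run'
  1 -> 'test'
  0 -> 'bar'
  0 -> 'bar'
  1 -> 'test'
  3 -> 'run'

Decoded: "bar run test bar bar test run"


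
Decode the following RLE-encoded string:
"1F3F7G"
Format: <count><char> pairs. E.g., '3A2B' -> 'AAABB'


Expanding each <count><char> pair:
  1F -> 'F'
  3F -> 'FFF'
  7G -> 'GGGGGGG'

Decoded = FFFFGGGGGGG


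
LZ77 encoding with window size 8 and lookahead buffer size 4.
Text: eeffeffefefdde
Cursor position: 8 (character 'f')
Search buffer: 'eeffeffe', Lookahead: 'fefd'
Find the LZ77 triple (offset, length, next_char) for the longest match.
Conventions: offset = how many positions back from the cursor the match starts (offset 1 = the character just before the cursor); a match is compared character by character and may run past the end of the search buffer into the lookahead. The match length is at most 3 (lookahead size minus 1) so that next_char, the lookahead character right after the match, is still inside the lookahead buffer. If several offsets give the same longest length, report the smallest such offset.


Try each offset into the search buffer:
  offset=1 (pos 7, char 'e'): match length 0
  offset=2 (pos 6, char 'f'): match length 3
  offset=3 (pos 5, char 'f'): match length 1
  offset=4 (pos 4, char 'e'): match length 0
  offset=5 (pos 3, char 'f'): match length 3
  offset=6 (pos 2, char 'f'): match length 1
  offset=7 (pos 1, char 'e'): match length 0
  offset=8 (pos 0, char 'e'): match length 0
Longest match has length 3, found at offsets 2, 5; take the smallest, offset 2.
next_char = character at position 8 + 3 = 11 -> 'd'

Best match: offset=2, length=3 (matching 'fef' starting at position 6)
LZ77 triple: (2, 3, 'd')
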